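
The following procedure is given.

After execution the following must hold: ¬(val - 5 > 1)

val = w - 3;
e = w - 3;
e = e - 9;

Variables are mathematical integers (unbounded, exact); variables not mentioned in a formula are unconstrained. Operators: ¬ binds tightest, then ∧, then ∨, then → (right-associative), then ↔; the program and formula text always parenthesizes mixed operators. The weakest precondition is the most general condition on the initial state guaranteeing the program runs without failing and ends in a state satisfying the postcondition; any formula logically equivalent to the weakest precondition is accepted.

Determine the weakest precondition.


Working backward. After the program, the postcondition ¬(val - 5 > 1) must hold; in canonical form it is ¬(val > 6).
Before e := e - 9: ¬(val > 6)
Before e := w - 3: ¬(val > 6)
Before val := w - 3: ¬(w > 9)
Answer: WP = ¬(w > 9)


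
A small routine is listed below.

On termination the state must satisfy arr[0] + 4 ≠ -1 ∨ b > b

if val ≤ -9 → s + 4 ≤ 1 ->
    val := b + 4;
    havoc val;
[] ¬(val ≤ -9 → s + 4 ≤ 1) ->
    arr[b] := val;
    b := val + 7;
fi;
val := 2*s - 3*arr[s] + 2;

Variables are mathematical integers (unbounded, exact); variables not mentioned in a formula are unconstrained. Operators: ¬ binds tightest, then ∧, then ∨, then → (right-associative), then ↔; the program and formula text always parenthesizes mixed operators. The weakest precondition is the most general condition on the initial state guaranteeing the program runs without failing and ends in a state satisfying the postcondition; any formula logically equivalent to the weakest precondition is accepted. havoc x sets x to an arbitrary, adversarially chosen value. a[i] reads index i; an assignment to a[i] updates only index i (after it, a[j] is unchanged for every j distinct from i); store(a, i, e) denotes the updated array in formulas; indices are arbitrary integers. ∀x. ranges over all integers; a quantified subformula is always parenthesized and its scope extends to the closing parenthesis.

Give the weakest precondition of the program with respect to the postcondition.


Working backward. After the program, the postcondition arr[0] + 4 ≠ -1 ∨ b > b must hold; in canonical form it is arr[0] ≠ -5.
Before val := 2*s - 3*arr[s] + 2: arr[0] ≠ -5
Then branch requires arr[0] ≠ -5; else branch requires store(arr, b, val)[0] ≠ -5.
Before the if: ((val ≤ -9 → s ≤ -3) → arr[0] ≠ -5) ∧ ((¬(val ≤ -9 → s ≤ -3)) → store(arr, b, val)[0] ≠ -5)
Answer: WP = ((val ≤ -9 → s ≤ -3) → arr[0] ≠ -5) ∧ ((¬(val ≤ -9 → s ≤ -3)) → store(arr, b, val)[0] ≠ -5)


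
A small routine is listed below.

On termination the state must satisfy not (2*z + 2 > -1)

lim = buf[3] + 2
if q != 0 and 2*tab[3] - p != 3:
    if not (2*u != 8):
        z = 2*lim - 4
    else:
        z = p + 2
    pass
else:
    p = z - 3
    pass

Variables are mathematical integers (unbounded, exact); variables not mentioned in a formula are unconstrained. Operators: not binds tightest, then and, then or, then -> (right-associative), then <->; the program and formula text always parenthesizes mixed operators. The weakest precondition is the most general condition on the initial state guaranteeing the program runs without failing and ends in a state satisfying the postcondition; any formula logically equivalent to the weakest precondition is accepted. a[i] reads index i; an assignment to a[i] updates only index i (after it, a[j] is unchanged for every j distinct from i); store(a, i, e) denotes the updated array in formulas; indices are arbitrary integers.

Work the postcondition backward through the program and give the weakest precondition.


Working backward. After the program, the postcondition not (2*z + 2 > -1) must hold; in canonical form it is not (2*z > -3).
Then branch requires ((not (2*u != 8)) -> (not (4*lim > 5))) and (2*u != 8 -> (not (2*p > -7))); else branch requires not (2*z > -3).
Before the if: ((q != 0 and 2*tab[3] != p + 3) -> (((not (2*u != 8)) -> (not (4*lim > 5))) and (2*u != 8 -> (not (2*p > -7))))) and ((not (q != 0 and 2*tab[3] != p + 3)) -> (not (2*z > -3)))
Before lim := buf[3] + 2: ((q != 0 and 2*tab[3] != p + 3) -> (((not (2*u != 8)) -> (not (4*buf[3] > -3))) and (2*u != 8 -> (not (2*p > -7))))) and ((not (q != 0 and 2*tab[3] != p + 3)) -> (not (2*z > -3)))
Answer: WP = ((q != 0 and 2*tab[3] != p + 3) -> (((not (2*u != 8)) -> (not (4*buf[3] > -3))) and (2*u != 8 -> (not (2*p > -7))))) and ((not (q != 0 and 2*tab[3] != p + 3)) -> (not (2*z > -3)))


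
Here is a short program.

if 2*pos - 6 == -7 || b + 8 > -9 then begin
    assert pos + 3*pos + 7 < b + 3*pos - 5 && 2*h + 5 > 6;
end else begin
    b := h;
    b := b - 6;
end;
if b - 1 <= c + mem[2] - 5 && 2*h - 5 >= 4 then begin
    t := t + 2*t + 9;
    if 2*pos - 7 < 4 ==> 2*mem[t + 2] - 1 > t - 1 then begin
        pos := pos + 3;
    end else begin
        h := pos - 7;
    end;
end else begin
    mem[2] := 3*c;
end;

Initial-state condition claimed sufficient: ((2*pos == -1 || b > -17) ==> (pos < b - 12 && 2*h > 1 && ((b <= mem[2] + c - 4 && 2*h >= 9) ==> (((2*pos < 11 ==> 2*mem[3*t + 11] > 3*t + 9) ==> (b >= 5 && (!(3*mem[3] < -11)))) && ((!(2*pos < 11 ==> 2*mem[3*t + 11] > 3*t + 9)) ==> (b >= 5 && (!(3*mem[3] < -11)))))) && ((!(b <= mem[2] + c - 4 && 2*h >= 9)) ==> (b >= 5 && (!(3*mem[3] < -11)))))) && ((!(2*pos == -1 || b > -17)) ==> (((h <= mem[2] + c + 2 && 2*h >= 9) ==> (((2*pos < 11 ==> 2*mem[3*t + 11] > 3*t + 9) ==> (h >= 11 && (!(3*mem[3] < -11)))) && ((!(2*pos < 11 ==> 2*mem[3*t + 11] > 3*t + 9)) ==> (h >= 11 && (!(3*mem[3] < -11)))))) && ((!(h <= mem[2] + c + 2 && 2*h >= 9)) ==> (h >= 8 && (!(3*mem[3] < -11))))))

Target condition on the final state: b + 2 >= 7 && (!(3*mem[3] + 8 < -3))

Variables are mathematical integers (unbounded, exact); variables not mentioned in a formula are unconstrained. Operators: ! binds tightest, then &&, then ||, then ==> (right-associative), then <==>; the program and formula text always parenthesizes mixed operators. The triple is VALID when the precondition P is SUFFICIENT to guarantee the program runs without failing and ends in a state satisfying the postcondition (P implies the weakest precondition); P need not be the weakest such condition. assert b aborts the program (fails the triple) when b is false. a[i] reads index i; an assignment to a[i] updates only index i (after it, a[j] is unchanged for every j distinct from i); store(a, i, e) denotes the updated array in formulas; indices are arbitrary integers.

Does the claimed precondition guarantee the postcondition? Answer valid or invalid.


Working backward. After the program, the postcondition b + 2 >= 7 && (!(3*mem[3] + 8 < -3)) must hold; in canonical form it is b >= 5 && (!(3*mem[3] < -11)).
Then branch requires ((2*pos < 11 ==> 2*mem[3*t + 11] > 3*t + 9) ==> (b >= 5 && (!(3*mem[3] < -11)))) && ((!(2*pos < 11 ==> 2*mem[3*t + 11] > 3*t + 9)) ==> (b >= 5 && (!(3*mem[3] < -11)))); else branch requires b >= 5 && (!(3*mem[3] < -11)).
Before the if: ((b <= mem[2] + c - 4 && 2*h >= 9) ==> (((2*pos < 11 ==> 2*mem[3*t + 11] > 3*t + 9) ==> (b >= 5 && (!(3*mem[3] < -11)))) && ((!(2*pos < 11 ==> 2*mem[3*t + 11] > 3*t + 9)) ==> (b >= 5 && (!(3*mem[3] < -11)))))) && ((!(b <= mem[2] + c - 4 && 2*h >= 9)) ==> (b >= 5 && (!(3*mem[3] < -11))))
Then branch requires pos < b - 12 && 2*h > 1 && ((b <= mem[2] + c - 4 && 2*h >= 9) ==> (((2*pos < 11 ==> 2*mem[3*t + 11] > 3*t + 9) ==> (b >= 5 && (!(3*mem[3] < -11)))) && ((!(2*pos < 11 ==> 2*mem[3*t + 11] > 3*t + 9)) ==> (b >= 5 && (!(3*mem[3] < -11)))))) && ((!(b <= mem[2] + c - 4 && 2*h >= 9)) ==> (b >= 5 && (!(3*mem[3] < -11)))); else branch requires ((h <= mem[2] + c + 2 && 2*h >= 9) ==> (((2*pos < 11 ==> 2*mem[3*t + 11] > 3*t + 9) ==> (h >= 11 && (!(3*mem[3] < -11)))) && ((!(2*pos < 11 ==> 2*mem[3*t + 11] > 3*t + 9)) ==> (h >= 11 && (!(3*mem[3] < -11)))))) && ((!(h <= mem[2] + c + 2 && 2*h >= 9)) ==> (h >= 11 && (!(3*mem[3] < -11)))).
Before the if: ((2*pos == -1 || b > -17) ==> (pos < b - 12 && 2*h > 1 && ((b <= mem[2] + c - 4 && 2*h >= 9) ==> (((2*pos < 11 ==> 2*mem[3*t + 11] > 3*t + 9) ==> (b >= 5 && (!(3*mem[3] < -11)))) && ((!(2*pos < 11 ==> 2*mem[3*t + 11] > 3*t + 9)) ==> (b >= 5 && (!(3*mem[3] < -11)))))) && ((!(b <= mem[2] + c - 4 && 2*h >= 9)) ==> (b >= 5 && (!(3*mem[3] < -11)))))) && ((!(2*pos == -1 || b > -17)) ==> (((h <= mem[2] + c + 2 && 2*h >= 9) ==> (((2*pos < 11 ==> 2*mem[3*t + 11] > 3*t + 9) ==> (h >= 11 && (!(3*mem[3] < -11)))) && ((!(2*pos < 11 ==> 2*mem[3*t + 11] > 3*t + 9)) ==> (h >= 11 && (!(3*mem[3] < -11)))))) && ((!(h <= mem[2] + c + 2 && 2*h >= 9)) ==> (h >= 11 && (!(3*mem[3] < -11))))))
The weakest precondition is ((2*pos == -1 || b > -17) ==> (pos < b - 12 && 2*h > 1 && ((b <= mem[2] + c - 4 && 2*h >= 9) ==> (((2*pos < 11 ==> 2*mem[3*t + 11] > 3*t + 9) ==> (b >= 5 && (!(3*mem[3] < -11)))) && ((!(2*pos < 11 ==> 2*mem[3*t + 11] > 3*t + 9)) ==> (b >= 5 && (!(3*mem[3] < -11)))))) && ((!(b <= mem[2] + c - 4 && 2*h >= 9)) ==> (b >= 5 && (!(3*mem[3] < -11)))))) && ((!(2*pos == -1 || b > -17)) ==> (((h <= mem[2] + c + 2 && 2*h >= 9) ==> (((2*pos < 11 ==> 2*mem[3*t + 11] > 3*t + 9) ==> (h >= 11 && (!(3*mem[3] < -11)))) && ((!(2*pos < 11 ==> 2*mem[3*t + 11] > 3*t + 9)) ==> (h >= 11 && (!(3*mem[3] < -11)))))) && ((!(h <= mem[2] + c + 2 && 2*h >= 9)) ==> (h >= 11 && (!(3*mem[3] < -11)))))).
Check whether ((2*pos == -1 || b > -17) ==> (pos < b - 12 && 2*h > 1 && ((b <= mem[2] + c - 4 && 2*h >= 9) ==> (((2*pos < 11 ==> 2*mem[3*t + 11] > 3*t + 9) ==> (b >= 5 && (!(3*mem[3] < -11)))) && ((!(2*pos < 11 ==> 2*mem[3*t + 11] > 3*t + 9)) ==> (b >= 5 && (!(3*mem[3] < -11)))))) && ((!(b <= mem[2] + c - 4 && 2*h >= 9)) ==> (b >= 5 && (!(3*mem[3] < -11)))))) && ((!(2*pos == -1 || b > -17)) ==> (((h <= mem[2] + c + 2 && 2*h >= 9) ==> (((2*pos < 11 ==> 2*mem[3*t + 11] > 3*t + 9) ==> (h >= 11 && (!(3*mem[3] < -11)))) && ((!(2*pos < 11 ==> 2*mem[3*t + 11] > 3*t + 9)) ==> (h >= 11 && (!(3*mem[3] < -11)))))) && ((!(h <= mem[2] + c + 2 && 2*h >= 9)) ==> (h >= 8 && (!(3*mem[3] < -11)))))) implies it.
Countermodel: at the initial state b = -17, c = 8, h = 8, mem = {[2] = -3, [3] = -3, [11] = -3, elsewhere -3}, pos = 0, t = 0, the precondition holds but the weakest precondition fails.
Answer: invalid


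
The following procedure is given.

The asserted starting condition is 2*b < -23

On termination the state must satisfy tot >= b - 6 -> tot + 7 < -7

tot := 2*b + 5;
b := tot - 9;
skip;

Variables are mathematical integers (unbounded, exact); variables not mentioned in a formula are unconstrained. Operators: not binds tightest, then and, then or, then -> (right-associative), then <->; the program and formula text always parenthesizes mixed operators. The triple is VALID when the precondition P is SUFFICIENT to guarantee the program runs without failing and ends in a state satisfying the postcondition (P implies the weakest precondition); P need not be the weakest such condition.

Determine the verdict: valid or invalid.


Working backward. After the program, the postcondition tot >= b - 6 -> tot + 7 < -7 must hold; in canonical form it is tot >= b - 6 -> tot < -14.
Before skip: tot >= b - 6 -> tot < -14
Before b := tot - 9: tot < -14
Before tot := 2*b + 5: 2*b < -19
The weakest precondition is 2*b < -19.
Check whether 2*b < -23 implies it.
Every state satisfying the precondition satisfies the weakest precondition: the implication holds.
Answer: valid


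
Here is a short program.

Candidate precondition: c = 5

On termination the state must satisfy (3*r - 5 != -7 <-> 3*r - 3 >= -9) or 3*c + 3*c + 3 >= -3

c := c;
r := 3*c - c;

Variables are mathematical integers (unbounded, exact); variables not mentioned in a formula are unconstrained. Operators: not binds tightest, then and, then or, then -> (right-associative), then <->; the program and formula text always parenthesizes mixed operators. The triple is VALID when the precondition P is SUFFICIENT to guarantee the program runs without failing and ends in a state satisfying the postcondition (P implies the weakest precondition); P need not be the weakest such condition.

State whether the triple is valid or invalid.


Working backward. After the program, the postcondition (3*r - 5 != -7 <-> 3*r - 3 >= -9) or 3*c + 3*c + 3 >= -3 must hold; in canonical form it is (3*r != -2 <-> 3*r >= -6) or 6*c >= -6.
Before r := 3*c - c: (6*c != -2 <-> 6*c >= -6) or 6*c >= -6
Before c := c: (6*c != -2 <-> 6*c >= -6) or 6*c >= -6
The weakest precondition is (6*c != -2 <-> 6*c >= -6) or 6*c >= -6.
Check whether c = 5 implies it.
Every state satisfying the precondition satisfies the weakest precondition: the implication holds.
Answer: valid


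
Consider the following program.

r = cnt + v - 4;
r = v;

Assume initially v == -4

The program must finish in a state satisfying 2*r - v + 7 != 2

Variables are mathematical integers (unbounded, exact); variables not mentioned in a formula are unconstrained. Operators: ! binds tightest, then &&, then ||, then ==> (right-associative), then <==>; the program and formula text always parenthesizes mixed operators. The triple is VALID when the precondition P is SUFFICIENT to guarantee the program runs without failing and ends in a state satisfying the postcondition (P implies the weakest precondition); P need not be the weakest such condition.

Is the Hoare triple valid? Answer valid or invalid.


Working backward. After the program, the postcondition 2*r - v + 7 != 2 must hold; in canonical form it is 2*r != v - 5.
Before r := v: v != -5
Before r := cnt + v - 4: v != -5
The weakest precondition is v != -5.
Check whether v == -4 implies it.
Every state satisfying the precondition satisfies the weakest precondition: the implication holds.
Answer: valid


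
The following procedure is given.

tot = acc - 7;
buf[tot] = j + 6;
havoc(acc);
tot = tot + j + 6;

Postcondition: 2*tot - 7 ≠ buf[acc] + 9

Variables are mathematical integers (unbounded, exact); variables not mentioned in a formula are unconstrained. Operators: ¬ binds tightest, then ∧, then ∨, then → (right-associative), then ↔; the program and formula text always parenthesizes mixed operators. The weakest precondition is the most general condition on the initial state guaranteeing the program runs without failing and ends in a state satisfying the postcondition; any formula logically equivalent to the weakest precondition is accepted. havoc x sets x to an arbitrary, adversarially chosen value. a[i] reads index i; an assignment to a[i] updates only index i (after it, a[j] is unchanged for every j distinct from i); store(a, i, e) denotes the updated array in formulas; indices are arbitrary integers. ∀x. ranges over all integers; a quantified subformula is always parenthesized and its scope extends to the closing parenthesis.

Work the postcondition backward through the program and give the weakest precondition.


Working backward. After the program, the postcondition 2*tot - 7 ≠ buf[acc] + 9 must hold; in canonical form it is 2*tot ≠ buf[acc] + 16.
Before tot := tot + j + 6: 2*j + 2*tot ≠ buf[acc] + 4
Before havoc acc: ∀acc_1. 2*j + 2*tot ≠ buf[acc_1] + 4
Before buf[tot] := j + 6: ∀acc_1. 2*j + 2*tot ≠ store(buf, tot, j + 6)[acc_1] + 4
Before tot := acc - 7: ∀acc_1. 2*acc + 2*j ≠ store(buf, acc - 7, j + 6)[acc_1] + 18
Answer: WP = ∀acc_1. 2*acc + 2*j ≠ store(buf, acc - 7, j + 6)[acc_1] + 18


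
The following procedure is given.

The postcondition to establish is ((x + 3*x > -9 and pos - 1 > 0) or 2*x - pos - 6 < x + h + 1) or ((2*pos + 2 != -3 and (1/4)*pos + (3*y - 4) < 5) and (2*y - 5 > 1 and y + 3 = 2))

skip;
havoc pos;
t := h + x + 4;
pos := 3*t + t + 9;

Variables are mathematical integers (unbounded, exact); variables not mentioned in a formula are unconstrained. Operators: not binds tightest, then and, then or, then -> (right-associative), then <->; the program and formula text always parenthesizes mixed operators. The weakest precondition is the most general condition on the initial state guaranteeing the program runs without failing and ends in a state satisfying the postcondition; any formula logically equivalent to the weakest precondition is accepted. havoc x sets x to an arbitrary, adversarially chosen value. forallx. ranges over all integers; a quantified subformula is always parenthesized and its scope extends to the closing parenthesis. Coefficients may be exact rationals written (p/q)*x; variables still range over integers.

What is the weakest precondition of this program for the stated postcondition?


Working backward. After the program, the postcondition ((x + 3*x > -9 and pos - 1 > 0) or 2*x - pos - 6 < x + h + 1) or ((2*pos + 2 != -3 and (1/4)*pos + (3*y - 4) < 5) and (2*y - 5 > 1 and y + 3 = 2)) must hold; in canonical form it is (4*x > -9 and pos > 1) or x < h + pos + 7 or (2*pos != -5 and (1/4)*pos + 3*y < 9 and 2*y > 6 and y = -1).
Before pos := 3*t + t + 9: (4*x > -9 and 4*t > -8) or x < h + 4*t + 16 or (8*t != -23 and t + 3*y < 27/4 and 2*y > 6 and y = -1)
Before t := h + x + 4: (4*x > -9 and 4*h + 4*x > -24) or 5*h + 3*x > -32 or (8*h + 8*x != -55 and h + x + 3*y < 11/4 and 2*y > 6 and y = -1)
Before havoc pos: (4*x > -9 and 4*h + 4*x > -24) or 5*h + 3*x > -32 or (8*h + 8*x != -55 and h + x + 3*y < 11/4 and 2*y > 6 and y = -1)
Before skip: (4*x > -9 and 4*h + 4*x > -24) or 5*h + 3*x > -32 or (8*h + 8*x != -55 and h + x + 3*y < 11/4 and 2*y > 6 and y = -1)
Answer: WP = (4*x > -9 and 4*h + 4*x > -24) or 5*h + 3*x > -32 or (8*h + 8*x != -55 and h + x + 3*y < 11/4 and 2*y > 6 and y = -1)


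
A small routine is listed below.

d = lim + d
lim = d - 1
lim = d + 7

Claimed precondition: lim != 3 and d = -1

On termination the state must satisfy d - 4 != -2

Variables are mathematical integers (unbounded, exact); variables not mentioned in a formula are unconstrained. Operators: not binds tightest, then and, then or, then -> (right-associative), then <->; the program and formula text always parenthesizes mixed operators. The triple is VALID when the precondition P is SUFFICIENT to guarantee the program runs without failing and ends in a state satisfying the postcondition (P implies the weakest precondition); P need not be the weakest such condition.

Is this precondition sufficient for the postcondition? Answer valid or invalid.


Working backward. After the program, the postcondition d - 4 != -2 must hold; in canonical form it is d != 2.
Before lim := d + 7: d != 2
Before lim := d - 1: d != 2
Before d := lim + d: d + lim != 2
The weakest precondition is d + lim != 2.
Check whether lim != 3 and d = -1 implies it.
Every state satisfying the precondition satisfies the weakest precondition: the implication holds.
Answer: valid


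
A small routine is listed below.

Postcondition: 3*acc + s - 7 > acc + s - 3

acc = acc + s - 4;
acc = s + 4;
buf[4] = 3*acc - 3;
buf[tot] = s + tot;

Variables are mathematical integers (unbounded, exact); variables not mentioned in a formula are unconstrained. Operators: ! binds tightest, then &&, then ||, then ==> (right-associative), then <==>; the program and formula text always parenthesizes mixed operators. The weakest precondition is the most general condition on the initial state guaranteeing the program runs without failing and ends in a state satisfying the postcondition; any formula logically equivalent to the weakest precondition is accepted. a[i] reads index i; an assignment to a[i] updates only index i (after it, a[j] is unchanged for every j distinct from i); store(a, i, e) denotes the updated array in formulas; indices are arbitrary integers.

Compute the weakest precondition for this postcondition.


Working backward. After the program, the postcondition 3*acc + s - 7 > acc + s - 3 must hold; in canonical form it is 2*acc > 4.
Before buf[tot] := s + tot: 2*acc > 4
Before buf[4] := 3*acc - 3: 2*acc > 4
Before acc := s + 4: 2*s > -4
Before acc := acc + s - 4: 2*s > -4
Answer: WP = 2*s > -4


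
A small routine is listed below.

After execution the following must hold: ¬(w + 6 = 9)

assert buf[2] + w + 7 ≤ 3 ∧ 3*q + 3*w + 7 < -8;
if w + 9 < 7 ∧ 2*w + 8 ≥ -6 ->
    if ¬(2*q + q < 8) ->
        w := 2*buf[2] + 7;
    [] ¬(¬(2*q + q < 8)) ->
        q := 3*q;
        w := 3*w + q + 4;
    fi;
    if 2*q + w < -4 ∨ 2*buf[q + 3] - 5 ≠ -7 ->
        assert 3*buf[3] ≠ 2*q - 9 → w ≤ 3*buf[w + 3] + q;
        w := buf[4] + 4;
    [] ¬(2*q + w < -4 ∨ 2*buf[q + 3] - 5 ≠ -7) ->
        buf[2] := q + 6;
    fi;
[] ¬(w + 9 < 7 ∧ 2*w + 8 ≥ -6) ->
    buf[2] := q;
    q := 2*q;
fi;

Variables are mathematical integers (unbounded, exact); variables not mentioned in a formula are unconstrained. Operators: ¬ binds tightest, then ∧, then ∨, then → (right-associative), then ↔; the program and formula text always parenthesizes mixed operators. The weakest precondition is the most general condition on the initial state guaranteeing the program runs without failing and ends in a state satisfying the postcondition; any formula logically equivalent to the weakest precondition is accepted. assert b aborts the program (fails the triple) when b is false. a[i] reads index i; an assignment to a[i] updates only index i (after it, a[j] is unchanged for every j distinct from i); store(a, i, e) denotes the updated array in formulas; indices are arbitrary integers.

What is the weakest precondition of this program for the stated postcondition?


Working backward. After the program, the postcondition ¬(w + 6 = 9) must hold; in canonical form it is ¬(w = 3).
Then branch requires ((¬(3*q < 8)) → (((2*buf[2] + 2*q < -11 ∨ 2*buf[q + 3] ≠ -2) → ((3*buf[3] ≠ 2*q - 9 → 2*buf[2] ≤ 3*buf[2*buf[2] + 10] + q - 7) ∧ (¬(buf[4] = -1)))) ∧ ((¬(2*buf[2] + 2*q < -11 ∨ 2*buf[q + 3] ≠ -2)) → (¬(2*buf[2] = -4))))) ∧ (3*q < 8 → (((9*q + 3*w < -8 ∨ 2*buf[3*q + 3] ≠ -2) → ((3*buf[3] ≠ 6*q - 9 → 3*w ≤ 3*buf[3*q + 3*w + 7] - 4) ∧ (¬(buf[4] = -1)))) ∧ ((¬(9*q + 3*w < -8 ∨ 2*buf[3*q + 3] ≠ -2)) → (¬(3*q + 3*w = -1))))); else branch requires ¬(w = 3).
Before the if: ((w < -2 ∧ 2*w ≥ -14) → (((¬(3*q < 8)) → (((2*buf[2] + 2*q < -11 ∨ 2*buf[q + 3] ≠ -2) → ((3*buf[3] ≠ 2*q - 9 → 2*buf[2] ≤ 3*buf[2*buf[2] + 10] + q - 7) ∧ (¬(buf[4] = -1)))) ∧ ((¬(2*buf[2] + 2*q < -11 ∨ 2*buf[q + 3] ≠ -2)) → (¬(2*buf[2] = -4))))) ∧ (3*q < 8 → (((9*q + 3*w < -8 ∨ 2*buf[3*q + 3] ≠ -2) → ((3*buf[3] ≠ 6*q - 9 → 3*w ≤ 3*buf[3*q + 3*w + 7] - 4) ∧ (¬(buf[4] = -1)))) ∧ ((¬(9*q + 3*w < -8 ∨ 2*buf[3*q + 3] ≠ -2)) → (¬(3*q + 3*w = -1))))))) ∧ ((¬(w < -2 ∧ 2*w ≥ -14)) → (¬(w = 3)))
Before assert buf[2] + w + 7 ≤ 3 ∧ 3*q + 3*w + 7 < -8: buf[2] + w ≤ -4 ∧ 3*q + 3*w < -15 ∧ ((w < -2 ∧ 2*w ≥ -14) → (((¬(3*q < 8)) → (((2*buf[2] + 2*q < -11 ∨ 2*buf[q + 3] ≠ -2) → ((3*buf[3] ≠ 2*q - 9 → 2*buf[2] ≤ 3*buf[2*buf[2] + 10] + q - 7) ∧ (¬(buf[4] = -1)))) ∧ ((¬(2*buf[2] + 2*q < -11 ∨ 2*buf[q + 3] ≠ -2)) → (¬(2*buf[2] = -4))))) ∧ (3*q < 8 → (((9*q + 3*w < -8 ∨ 2*buf[3*q + 3] ≠ -2) → ((3*buf[3] ≠ 6*q - 9 → 3*w ≤ 3*buf[3*q + 3*w + 7] - 4) ∧ (¬(buf[4] = -1)))) ∧ ((¬(9*q + 3*w < -8 ∨ 2*buf[3*q + 3] ≠ -2)) → (¬(3*q + 3*w = -1))))))) ∧ ((¬(w < -2 ∧ 2*w ≥ -14)) → (¬(w = 3)))
Answer: WP = buf[2] + w ≤ -4 ∧ 3*q + 3*w < -15 ∧ ((w < -2 ∧ 2*w ≥ -14) → (((¬(3*q < 8)) → (((2*buf[2] + 2*q < -11 ∨ 2*buf[q + 3] ≠ -2) → ((3*buf[3] ≠ 2*q - 9 → 2*buf[2] ≤ 3*buf[2*buf[2] + 10] + q - 7) ∧ (¬(buf[4] = -1)))) ∧ ((¬(2*buf[2] + 2*q < -11 ∨ 2*buf[q + 3] ≠ -2)) → (¬(2*buf[2] = -4))))) ∧ (3*q < 8 → (((9*q + 3*w < -8 ∨ 2*buf[3*q + 3] ≠ -2) → ((3*buf[3] ≠ 6*q - 9 → 3*w ≤ 3*buf[3*q + 3*w + 7] - 4) ∧ (¬(buf[4] = -1)))) ∧ ((¬(9*q + 3*w < -8 ∨ 2*buf[3*q + 3] ≠ -2)) → (¬(3*q + 3*w = -1))))))) ∧ ((¬(w < -2 ∧ 2*w ≥ -14)) → (¬(w = 3)))


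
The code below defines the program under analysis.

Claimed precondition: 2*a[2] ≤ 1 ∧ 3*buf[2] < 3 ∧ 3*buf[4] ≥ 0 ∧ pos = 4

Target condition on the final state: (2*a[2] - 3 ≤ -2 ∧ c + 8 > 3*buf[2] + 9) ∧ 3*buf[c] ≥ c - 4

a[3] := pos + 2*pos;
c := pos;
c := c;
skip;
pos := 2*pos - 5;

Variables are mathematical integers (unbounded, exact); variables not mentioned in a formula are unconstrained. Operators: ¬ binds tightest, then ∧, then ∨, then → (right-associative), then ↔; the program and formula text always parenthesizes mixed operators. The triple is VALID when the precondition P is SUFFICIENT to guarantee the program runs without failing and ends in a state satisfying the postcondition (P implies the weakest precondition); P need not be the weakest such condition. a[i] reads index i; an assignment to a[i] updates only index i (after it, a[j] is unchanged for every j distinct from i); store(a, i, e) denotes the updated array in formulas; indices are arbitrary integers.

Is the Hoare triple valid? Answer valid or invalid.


Working backward. After the program, the postcondition (2*a[2] - 3 ≤ -2 ∧ c + 8 > 3*buf[2] + 9) ∧ 3*buf[c] ≥ c - 4 must hold; in canonical form it is 2*a[2] ≤ 1 ∧ c > 3*buf[2] + 1 ∧ 3*buf[c] ≥ c - 4.
Before pos := 2*pos - 5: 2*a[2] ≤ 1 ∧ c > 3*buf[2] + 1 ∧ 3*buf[c] ≥ c - 4
Before skip: 2*a[2] ≤ 1 ∧ c > 3*buf[2] + 1 ∧ 3*buf[c] ≥ c - 4
Before c := c: 2*a[2] ≤ 1 ∧ c > 3*buf[2] + 1 ∧ 3*buf[c] ≥ c - 4
Before c := pos: 2*a[2] ≤ 1 ∧ pos > 3*buf[2] + 1 ∧ 3*buf[pos] ≥ pos - 4
Before a[3] := pos + 2*pos: 2*a[2] ≤ 1 ∧ pos > 3*buf[2] + 1 ∧ 3*buf[pos] ≥ pos - 4
The weakest precondition is 2*a[2] ≤ 1 ∧ pos > 3*buf[2] + 1 ∧ 3*buf[pos] ≥ pos - 4.
Check whether 2*a[2] ≤ 1 ∧ 3*buf[2] < 3 ∧ 3*buf[4] ≥ 0 ∧ pos = 4 implies it.
Every state satisfying the precondition satisfies the weakest precondition: the implication holds.
Answer: valid


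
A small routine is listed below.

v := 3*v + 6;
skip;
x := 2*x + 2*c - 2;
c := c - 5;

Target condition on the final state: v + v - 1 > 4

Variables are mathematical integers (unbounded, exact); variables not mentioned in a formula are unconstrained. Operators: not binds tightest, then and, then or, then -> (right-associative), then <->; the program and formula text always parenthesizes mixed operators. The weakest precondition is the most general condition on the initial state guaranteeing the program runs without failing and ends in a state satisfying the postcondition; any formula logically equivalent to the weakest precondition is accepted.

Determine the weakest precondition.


Working backward. After the program, the postcondition v + v - 1 > 4 must hold; in canonical form it is 2*v > 5.
Before c := c - 5: 2*v > 5
Before x := 2*x + 2*c - 2: 2*v > 5
Before skip: 2*v > 5
Before v := 3*v + 6: 6*v > -7
Answer: WP = 6*v > -7


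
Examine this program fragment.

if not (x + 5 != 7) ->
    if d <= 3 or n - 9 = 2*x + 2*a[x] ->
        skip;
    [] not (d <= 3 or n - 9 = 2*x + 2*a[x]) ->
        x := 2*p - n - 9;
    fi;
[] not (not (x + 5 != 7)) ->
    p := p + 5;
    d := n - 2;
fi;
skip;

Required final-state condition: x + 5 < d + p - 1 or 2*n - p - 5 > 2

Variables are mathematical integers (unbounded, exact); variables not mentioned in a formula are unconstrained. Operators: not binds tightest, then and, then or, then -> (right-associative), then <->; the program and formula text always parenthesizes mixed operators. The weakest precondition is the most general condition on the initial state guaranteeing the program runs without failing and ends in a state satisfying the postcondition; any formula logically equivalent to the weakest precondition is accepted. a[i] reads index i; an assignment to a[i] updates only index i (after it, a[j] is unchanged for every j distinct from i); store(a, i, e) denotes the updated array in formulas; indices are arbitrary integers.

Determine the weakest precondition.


Working backward. After the program, the postcondition x + 5 < d + p - 1 or 2*n - p - 5 > 2 must hold; in canonical form it is x < d + p - 6 or 2*n > p + 7.
Before skip: x < d + p - 6 or 2*n > p + 7
Then branch requires ((d <= 3 or n = 2*a[x] + 2*x + 9) -> (x < d + p - 6 or 2*n > p + 7)) and ((not (d <= 3 or n = 2*a[x] + 2*x + 9)) -> (p < d + n + 3 or 2*n > p + 7)); else branch requires x < n + p - 3 or 2*n > p + 12.
Before the if: ((not (x != 2)) -> (((d <= 3 or n = 2*a[x] + 2*x + 9) -> (x < d + p - 6 or 2*n > p + 7)) and ((not (d <= 3 or n = 2*a[x] + 2*x + 9)) -> (p < d + n + 3 or 2*n > p + 7)))) and (x != 2 -> (x < n + p - 3 or 2*n > p + 12))
Answer: WP = ((not (x != 2)) -> (((d <= 3 or n = 2*a[x] + 2*x + 9) -> (x < d + p - 6 or 2*n > p + 7)) and ((not (d <= 3 or n = 2*a[x] + 2*x + 9)) -> (p < d + n + 3 or 2*n > p + 7)))) and (x != 2 -> (x < n + p - 3 or 2*n > p + 12))


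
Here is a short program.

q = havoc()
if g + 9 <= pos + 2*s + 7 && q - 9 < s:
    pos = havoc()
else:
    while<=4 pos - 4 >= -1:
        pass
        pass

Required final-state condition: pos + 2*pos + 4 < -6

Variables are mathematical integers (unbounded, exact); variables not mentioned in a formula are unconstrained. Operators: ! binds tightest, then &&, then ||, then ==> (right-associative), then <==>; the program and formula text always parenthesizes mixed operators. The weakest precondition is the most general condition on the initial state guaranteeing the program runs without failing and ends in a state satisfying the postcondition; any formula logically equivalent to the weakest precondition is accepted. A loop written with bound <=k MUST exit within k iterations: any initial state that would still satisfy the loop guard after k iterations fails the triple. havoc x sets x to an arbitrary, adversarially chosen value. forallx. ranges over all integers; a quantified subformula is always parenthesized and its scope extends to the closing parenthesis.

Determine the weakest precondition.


Working backward. After the program, the postcondition pos + 2*pos + 4 < -6 must hold; in canonical form it is 3*pos < -10.
Then branch requires forall pos_1. 3*pos_1 < -10; else branch requires (pos >= 3 ==> ((pos >= 3 ==> ((pos >= 3 ==> ((pos >= 3 ==> ((!(pos >= 3)) && 3*pos < -10)) && ((!(pos >= 3)) ==> 3*pos < -10))) && ((!(pos >= 3)) ==> 3*pos < -10))) && ((!(pos >= 3)) ==> 3*pos < -10))) && ((!(pos >= 3)) ==> 3*pos < -10).
Before the if: ((g <= pos + 2*s - 2 && q < s + 9) ==> (forall pos_1. 3*pos_1 < -10)) && ((!(g <= pos + 2*s - 2 && q < s + 9)) ==> ((pos >= 3 ==> ((pos >= 3 ==> ((pos >= 3 ==> ((pos >= 3 ==> ((!(pos >= 3)) && 3*pos < -10)) && ((!(pos >= 3)) ==> 3*pos < -10))) && ((!(pos >= 3)) ==> 3*pos < -10))) && ((!(pos >= 3)) ==> 3*pos < -10))) && ((!(pos >= 3)) ==> 3*pos < -10)))
Before havoc q: forall q_1. (((g <= pos + 2*s - 2 && q_1 < s + 9) ==> (forall pos_1. 3*pos_1 < -10)) && ((!(g <= pos + 2*s - 2 && q_1 < s + 9)) ==> ((pos >= 3 ==> ((pos >= 3 ==> ((pos >= 3 ==> ((pos >= 3 ==> ((!(pos >= 3)) && 3*pos < -10)) && ((!(pos >= 3)) ==> 3*pos < -10))) && ((!(pos >= 3)) ==> 3*pos < -10))) && ((!(pos >= 3)) ==> 3*pos < -10))) && ((!(pos >= 3)) ==> 3*pos < -10))))
Answer: WP = forall q_1. (((g <= pos + 2*s - 2 && q_1 < s + 9) ==> (forall pos_1. 3*pos_1 < -10)) && ((!(g <= pos + 2*s - 2 && q_1 < s + 9)) ==> ((pos >= 3 ==> ((pos >= 3 ==> ((pos >= 3 ==> ((pos >= 3 ==> ((!(pos >= 3)) && 3*pos < -10)) && ((!(pos >= 3)) ==> 3*pos < -10))) && ((!(pos >= 3)) ==> 3*pos < -10))) && ((!(pos >= 3)) ==> 3*pos < -10))) && ((!(pos >= 3)) ==> 3*pos < -10))))


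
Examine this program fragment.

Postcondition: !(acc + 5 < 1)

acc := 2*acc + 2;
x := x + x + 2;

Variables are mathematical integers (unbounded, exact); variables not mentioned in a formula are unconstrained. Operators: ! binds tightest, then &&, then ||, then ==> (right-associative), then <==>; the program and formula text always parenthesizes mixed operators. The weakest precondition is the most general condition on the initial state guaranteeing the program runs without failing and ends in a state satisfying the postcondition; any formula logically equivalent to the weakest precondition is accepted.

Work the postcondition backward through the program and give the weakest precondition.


Working backward. After the program, the postcondition !(acc + 5 < 1) must hold; in canonical form it is !(acc < -4).
Before x := x + x + 2: !(acc < -4)
Before acc := 2*acc + 2: !(2*acc < -6)
Answer: WP = !(2*acc < -6)


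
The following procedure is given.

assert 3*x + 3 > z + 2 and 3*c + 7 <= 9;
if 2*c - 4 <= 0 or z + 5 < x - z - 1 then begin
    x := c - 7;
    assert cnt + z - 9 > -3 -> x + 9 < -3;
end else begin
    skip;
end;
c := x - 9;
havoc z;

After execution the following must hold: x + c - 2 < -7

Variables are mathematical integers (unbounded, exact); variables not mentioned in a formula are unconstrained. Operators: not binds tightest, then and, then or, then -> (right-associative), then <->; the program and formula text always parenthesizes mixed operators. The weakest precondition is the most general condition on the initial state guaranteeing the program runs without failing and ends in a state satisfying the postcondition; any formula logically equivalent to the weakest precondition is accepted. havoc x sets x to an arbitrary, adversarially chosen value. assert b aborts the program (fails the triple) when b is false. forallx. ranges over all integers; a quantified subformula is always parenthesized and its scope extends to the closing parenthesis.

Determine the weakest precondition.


Working backward. After the program, the postcondition x + c - 2 < -7 must hold; in canonical form it is c + x < -5.
Before havoc z: c + x < -5
Before c := x - 9: 2*x < 4
Then branch requires (cnt + z > 6 -> c < -5) and 2*c < 18; else branch requires 2*x < 4.
Before the if: ((2*c <= 4 or 2*z < x - 6) -> ((cnt + z > 6 -> c < -5) and 2*c < 18)) and ((not (2*c <= 4 or 2*z < x - 6)) -> 2*x < 4)
Before assert 3*x + 3 > z + 2 and 3*c + 7 <= 9: 3*x > z - 1 and 3*c <= 2 and ((2*c <= 4 or 2*z < x - 6) -> ((cnt + z > 6 -> c < -5) and 2*c < 18)) and ((not (2*c <= 4 or 2*z < x - 6)) -> 2*x < 4)
Answer: WP = 3*x > z - 1 and 3*c <= 2 and ((2*c <= 4 or 2*z < x - 6) -> ((cnt + z > 6 -> c < -5) and 2*c < 18)) and ((not (2*c <= 4 or 2*z < x - 6)) -> 2*x < 4)


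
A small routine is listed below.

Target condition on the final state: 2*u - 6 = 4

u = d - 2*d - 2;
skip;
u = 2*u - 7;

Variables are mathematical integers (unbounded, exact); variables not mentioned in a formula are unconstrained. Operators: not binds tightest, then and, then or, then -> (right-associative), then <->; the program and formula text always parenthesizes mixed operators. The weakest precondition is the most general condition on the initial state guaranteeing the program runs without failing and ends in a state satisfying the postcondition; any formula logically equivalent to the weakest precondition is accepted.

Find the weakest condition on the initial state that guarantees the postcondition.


Working backward. After the program, the postcondition 2*u - 6 = 4 must hold; in canonical form it is 2*u = 10.
Before u := 2*u - 7: 4*u = 24
Before skip: 4*u = 24
Before u := d - 2*d - 2: 4*d = -32
Answer: WP = 4*d = -32


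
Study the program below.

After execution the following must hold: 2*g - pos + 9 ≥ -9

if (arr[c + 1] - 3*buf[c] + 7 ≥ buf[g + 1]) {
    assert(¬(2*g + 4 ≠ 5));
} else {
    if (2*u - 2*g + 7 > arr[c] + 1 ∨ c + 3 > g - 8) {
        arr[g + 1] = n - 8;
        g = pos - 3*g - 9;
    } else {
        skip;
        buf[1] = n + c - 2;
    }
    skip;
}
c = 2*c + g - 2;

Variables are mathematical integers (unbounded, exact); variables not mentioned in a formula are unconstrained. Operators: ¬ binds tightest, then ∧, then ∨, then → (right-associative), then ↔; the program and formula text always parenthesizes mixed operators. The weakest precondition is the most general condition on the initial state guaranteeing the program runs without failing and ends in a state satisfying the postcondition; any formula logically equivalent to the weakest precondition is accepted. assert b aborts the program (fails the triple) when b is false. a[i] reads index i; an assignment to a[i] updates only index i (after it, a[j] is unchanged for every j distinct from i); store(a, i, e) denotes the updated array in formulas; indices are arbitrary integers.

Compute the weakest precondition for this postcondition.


Working backward. After the program, the postcondition 2*g - pos + 9 ≥ -9 must hold; in canonical form it is 2*g ≥ pos - 18.
Before c := 2*c + g - 2: 2*g ≥ pos - 18
Then branch requires (¬(2*g ≠ 1)) ∧ 2*g ≥ pos - 18; else branch requires ((2*u > arr[c] + 2*g - 6 ∨ c > g - 11) → pos ≥ 6*g) ∧ ((¬(2*u > arr[c] + 2*g - 6 ∨ c > g - 11)) → 2*g ≥ pos - 18).
Before the if: (arr[c + 1] ≥ buf[g + 1] + 3*buf[c] - 7 → ((¬(2*g ≠ 1)) ∧ 2*g ≥ pos - 18)) ∧ ((¬(arr[c + 1] ≥ buf[g + 1] + 3*buf[c] - 7)) → (((2*u > arr[c] + 2*g - 6 ∨ c > g - 11) → pos ≥ 6*g) ∧ ((¬(2*u > arr[c] + 2*g - 6 ∨ c > g - 11)) → 2*g ≥ pos - 18)))
Answer: WP = (arr[c + 1] ≥ buf[g + 1] + 3*buf[c] - 7 → ((¬(2*g ≠ 1)) ∧ 2*g ≥ pos - 18)) ∧ ((¬(arr[c + 1] ≥ buf[g + 1] + 3*buf[c] - 7)) → (((2*u > arr[c] + 2*g - 6 ∨ c > g - 11) → pos ≥ 6*g) ∧ ((¬(2*u > arr[c] + 2*g - 6 ∨ c > g - 11)) → 2*g ≥ pos - 18)))


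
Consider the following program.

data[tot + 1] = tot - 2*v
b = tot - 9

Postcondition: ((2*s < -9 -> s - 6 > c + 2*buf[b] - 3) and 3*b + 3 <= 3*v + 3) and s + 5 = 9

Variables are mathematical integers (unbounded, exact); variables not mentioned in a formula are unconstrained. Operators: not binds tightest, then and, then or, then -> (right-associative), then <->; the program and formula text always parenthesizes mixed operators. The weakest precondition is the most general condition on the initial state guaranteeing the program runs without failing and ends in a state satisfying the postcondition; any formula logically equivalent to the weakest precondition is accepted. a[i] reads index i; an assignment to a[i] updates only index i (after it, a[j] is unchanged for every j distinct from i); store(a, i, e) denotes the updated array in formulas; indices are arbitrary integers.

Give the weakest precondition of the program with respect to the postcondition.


Working backward. After the program, the postcondition ((2*s < -9 -> s - 6 > c + 2*buf[b] - 3) and 3*b + 3 <= 3*v + 3) and s + 5 = 9 must hold; in canonical form it is (2*s < -9 -> s > 2*buf[b] + c + 3) and 3*b <= 3*v and s = 4.
Before b := tot - 9: (2*s < -9 -> s > 2*buf[tot - 9] + c + 3) and 3*tot <= 3*v + 27 and s = 4
Before data[tot + 1] := tot - 2*v: (2*s < -9 -> s > 2*buf[tot - 9] + c + 3) and 3*tot <= 3*v + 27 and s = 4
Answer: WP = (2*s < -9 -> s > 2*buf[tot - 9] + c + 3) and 3*tot <= 3*v + 27 and s = 4


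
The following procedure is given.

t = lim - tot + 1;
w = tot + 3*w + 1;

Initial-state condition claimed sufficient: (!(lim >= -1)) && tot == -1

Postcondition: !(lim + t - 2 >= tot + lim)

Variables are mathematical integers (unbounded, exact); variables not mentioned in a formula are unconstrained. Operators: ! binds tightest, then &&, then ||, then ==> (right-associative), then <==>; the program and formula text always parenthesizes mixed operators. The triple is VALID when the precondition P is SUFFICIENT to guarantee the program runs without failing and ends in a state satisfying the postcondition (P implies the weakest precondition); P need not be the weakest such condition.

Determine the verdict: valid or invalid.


Working backward. After the program, the postcondition !(lim + t - 2 >= tot + lim) must hold; in canonical form it is !(t >= tot + 2).
Before w := tot + 3*w + 1: !(t >= tot + 2)
Before t := lim - tot + 1: !(lim >= 2*tot + 1)
The weakest precondition is !(lim >= 2*tot + 1).
Check whether (!(lim >= -1)) && tot == -1 implies it.
Every state satisfying the precondition satisfies the weakest precondition: the implication holds.
Answer: valid


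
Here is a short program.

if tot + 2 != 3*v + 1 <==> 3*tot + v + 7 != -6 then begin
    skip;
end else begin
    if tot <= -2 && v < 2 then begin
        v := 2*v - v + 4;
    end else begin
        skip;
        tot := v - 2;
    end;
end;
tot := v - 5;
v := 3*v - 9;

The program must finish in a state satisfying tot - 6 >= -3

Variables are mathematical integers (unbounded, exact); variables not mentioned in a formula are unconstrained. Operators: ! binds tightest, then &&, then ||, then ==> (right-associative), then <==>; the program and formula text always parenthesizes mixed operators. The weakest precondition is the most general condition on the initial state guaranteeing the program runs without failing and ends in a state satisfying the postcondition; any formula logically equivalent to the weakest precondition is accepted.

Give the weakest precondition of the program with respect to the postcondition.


Working backward. After the program, the postcondition tot - 6 >= -3 must hold; in canonical form it is tot >= 3.
Before v := 3*v - 9: tot >= 3
Before tot := v - 5: v >= 8
Then branch requires v >= 8; else branch requires ((tot <= -2 && v < 2) ==> v >= 4) && ((!(tot <= -2 && v < 2)) ==> v >= 8).
Before the if: ((tot != 3*v - 1 <==> 3*tot + v != -13) ==> v >= 8) && ((!(tot != 3*v - 1 <==> 3*tot + v != -13)) ==> (((tot <= -2 && v < 2) ==> v >= 4) && ((!(tot <= -2 && v < 2)) ==> v >= 8)))
Answer: WP = ((tot != 3*v - 1 <==> 3*tot + v != -13) ==> v >= 8) && ((!(tot != 3*v - 1 <==> 3*tot + v != -13)) ==> (((tot <= -2 && v < 2) ==> v >= 4) && ((!(tot <= -2 && v < 2)) ==> v >= 8)))
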